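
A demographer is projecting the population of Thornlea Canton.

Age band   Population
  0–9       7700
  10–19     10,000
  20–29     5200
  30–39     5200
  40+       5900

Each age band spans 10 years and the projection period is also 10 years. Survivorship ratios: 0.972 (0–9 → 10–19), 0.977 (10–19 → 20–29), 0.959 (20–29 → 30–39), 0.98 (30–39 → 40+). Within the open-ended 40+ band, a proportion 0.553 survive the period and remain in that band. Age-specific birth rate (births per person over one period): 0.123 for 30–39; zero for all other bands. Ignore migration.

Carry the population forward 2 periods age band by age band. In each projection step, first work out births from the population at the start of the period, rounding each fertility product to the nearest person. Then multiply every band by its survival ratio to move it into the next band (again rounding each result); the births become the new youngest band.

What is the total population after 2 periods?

Numbering the groups 1..5 from youngest to oldest:
Period 1.
Births: 5200 × 0.123 = 640
Group 2: 7700 × 0.972 = 7484
Group 3: 10000 × 0.977 = 9770
Group 4: 5200 × 0.959 = 4987
Group 5: 5200 × 0.98 + 5900 × 0.553 = 5096 + 3263 = 8359
Population now: 0–9=640, 10–19=7484, 20–29=9770, 30–39=4987, 40+=8359
Period 2.
Births: 4987 × 0.123 = 613
Group 2: 640 × 0.972 = 622
Group 3: 7484 × 0.977 = 7312
Group 4: 9770 × 0.959 = 9369
Group 5: 4987 × 0.98 + 8359 × 0.553 = 4887 + 4623 = 9510
Population now: 0–9=613, 10–19=622, 20–29=7312, 30–39=9369, 40+=9510
Total after period 2: 613 + 622 + 7312 + 9369 + 9510 = 27426

27426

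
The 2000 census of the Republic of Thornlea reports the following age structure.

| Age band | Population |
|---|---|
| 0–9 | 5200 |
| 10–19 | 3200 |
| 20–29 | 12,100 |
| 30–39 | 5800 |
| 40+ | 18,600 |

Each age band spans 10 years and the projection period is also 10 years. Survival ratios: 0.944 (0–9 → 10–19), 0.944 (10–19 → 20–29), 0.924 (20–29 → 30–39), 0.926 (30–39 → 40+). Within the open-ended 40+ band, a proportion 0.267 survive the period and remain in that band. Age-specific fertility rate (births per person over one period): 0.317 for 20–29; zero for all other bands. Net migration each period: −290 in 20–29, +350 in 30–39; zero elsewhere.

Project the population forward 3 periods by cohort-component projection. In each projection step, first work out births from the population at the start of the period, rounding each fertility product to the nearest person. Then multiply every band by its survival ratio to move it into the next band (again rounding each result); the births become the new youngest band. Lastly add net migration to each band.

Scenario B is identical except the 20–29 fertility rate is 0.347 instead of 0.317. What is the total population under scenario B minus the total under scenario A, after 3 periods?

Call the bands 1 to 5, youngest first.
— Period 1 —
Births: 12100 × 0.317 = 3836
Band 2: 5200 × 0.944 = 4909
Band 3: 3200 × 0.944 = 3021
Band 4: 12100 × 0.924 = 11180
Band 5: 5800 × 0.926 + 18600 × 0.267 = 5371 + 4966 = 10337
Net migration: Band 3 − 290 → 2731; Band 4 + 350 → 11530
End of period: [3836, 4909, 2731, 11530, 10337]
— Period 2 —
Births: 2731 × 0.317 = 866
Band 2: 3836 × 0.944 = 3621
Band 3: 4909 × 0.944 = 4634
Band 4: 2731 × 0.924 = 2523
Band 5: 11530 × 0.926 + 10337 × 0.267 = 10677 + 2760 = 13437
Net migration: Band 3 − 290 → 4344; Band 4 + 350 → 2873
End of period: [866, 3621, 4344, 2873, 13437]
— Period 3 —
Births: 4344 × 0.317 = 1377
Band 2: 866 × 0.944 = 818
Band 3: 3621 × 0.944 = 3418
Band 4: 4344 × 0.924 = 4014
Band 5: 2873 × 0.926 + 13437 × 0.267 = 2660 + 3588 = 6248
Net migration: Band 3 − 290 → 3128; Band 4 + 350 → 4364
End of period: [1377, 818, 3128, 4364, 6248]
Scenario A total after 3 periods: 15935
Scenario B projection —
— Period 1 —
Births: 12100 × 0.347 = 4199
Band 2: 5200 × 0.944 = 4909
Band 3: 3200 × 0.944 = 3021
Band 4: 12100 × 0.924 = 11180
Band 5: 5800 × 0.926 + 18600 × 0.267 = 5371 + 4966 = 10337
Net migration: Band 3 − 290 → 2731; Band 4 + 350 → 11530
End of period: [4199, 4909, 2731, 11530, 10337]
— Period 2 —
Births: 2731 × 0.347 = 948
Band 2: 4199 × 0.944 = 3964
Band 3: 4909 × 0.944 = 4634
Band 4: 2731 × 0.924 = 2523
Band 5: 11530 × 0.926 + 10337 × 0.267 = 10677 + 2760 = 13437
Net migration: Band 3 − 290 → 4344; Band 4 + 350 → 2873
End of period: [948, 3964, 4344, 2873, 13437]
— Period 3 —
Births: 4344 × 0.347 = 1507
Band 2: 948 × 0.944 = 895
Band 3: 3964 × 0.944 = 3742
Band 4: 4344 × 0.924 = 4014
Band 5: 2873 × 0.926 + 13437 × 0.267 = 2660 + 3588 = 6248
Net migration: Band 3 − 290 → 3452; Band 4 + 350 → 4364
End of period: [1507, 895, 3452, 4364, 6248]
Scenario B total after 3 periods: 16466
Difference B − A = 16466 − 15935 = 531

531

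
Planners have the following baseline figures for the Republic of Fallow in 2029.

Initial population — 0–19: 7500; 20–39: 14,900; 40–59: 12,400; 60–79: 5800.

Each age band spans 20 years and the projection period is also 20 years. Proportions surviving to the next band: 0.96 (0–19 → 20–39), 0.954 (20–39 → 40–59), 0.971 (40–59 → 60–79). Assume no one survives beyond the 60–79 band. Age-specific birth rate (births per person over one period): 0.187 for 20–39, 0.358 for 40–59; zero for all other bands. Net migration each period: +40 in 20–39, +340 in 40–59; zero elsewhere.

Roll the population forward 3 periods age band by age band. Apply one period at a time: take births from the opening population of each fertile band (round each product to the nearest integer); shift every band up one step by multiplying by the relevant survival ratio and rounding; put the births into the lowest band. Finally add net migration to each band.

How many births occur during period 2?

Numbering the bands 1..4 from youngest to oldest:
— Period 1 —
Births: 14900 * 0.187 = 2786 ; 12400 * 0.358 = 4439 → 7225
Band 2: 7500 * 0.96 = 7200
Band 3: 14900 * 0.954 = 14215
Band 4: 12400 * 0.971 = 12040
Net migration: Band 2 + 40 → 7240; Band 3 + 340 → 14555
End of period: [7225, 7240, 14555, 12040]
— Period 2 —
Births: 7240 * 0.187 = 1354 ; 14555 * 0.358 = 5211 → 6565
Band 2: 7225 * 0.96 = 6936
Band 3: 7240 * 0.954 = 6907
Band 4: 14555 * 0.971 = 14133
Net migration: Band 2 + 40 → 6976; Band 3 + 340 → 7247
End of period: [6565, 6976, 7247, 14133]

6565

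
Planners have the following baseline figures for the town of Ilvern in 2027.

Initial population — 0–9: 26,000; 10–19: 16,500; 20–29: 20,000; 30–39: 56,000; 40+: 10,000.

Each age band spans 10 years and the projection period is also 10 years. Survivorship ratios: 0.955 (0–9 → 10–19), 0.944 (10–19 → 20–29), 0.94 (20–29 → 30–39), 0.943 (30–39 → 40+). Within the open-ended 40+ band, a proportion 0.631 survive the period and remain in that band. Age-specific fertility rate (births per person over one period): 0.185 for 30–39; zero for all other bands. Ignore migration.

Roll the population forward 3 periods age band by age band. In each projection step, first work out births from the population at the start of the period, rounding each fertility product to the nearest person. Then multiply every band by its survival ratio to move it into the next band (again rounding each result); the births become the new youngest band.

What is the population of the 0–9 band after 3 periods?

2709

Call the groups 1 to 5, youngest first.
Period 1.
Births: 56000 × 0.185 = 10360
Group 2: 26000 × 0.955 = 24830
Group 3: 16500 × 0.944 = 15576
Group 4: 20000 × 0.94 = 18800
Group 5: 56000 × 0.943 + 10000 × 0.631 = 52808 + 6310 = 59118
→ [10360, 24830, 15576, 18800, 59118]
Period 2.
Births: 18800 × 0.185 = 3478
Group 2: 10360 × 0.955 = 9894
Group 3: 24830 × 0.944 = 23440
Group 4: 15576 × 0.94 = 14641
Group 5: 18800 × 0.943 + 59118 × 0.631 = 17728 + 37303 = 55031
→ [3478, 9894, 23440, 14641, 55031]
Period 3.
Births: 14641 × 0.185 = 2709
Group 2: 3478 × 0.955 = 3321
Group 3: 9894 × 0.944 = 9340
Group 4: 23440 × 0.94 = 22034
Group 5: 14641 × 0.943 + 55031 × 0.631 = 13806 + 34725 = 48531
→ [2709, 3321, 9340, 22034, 48531]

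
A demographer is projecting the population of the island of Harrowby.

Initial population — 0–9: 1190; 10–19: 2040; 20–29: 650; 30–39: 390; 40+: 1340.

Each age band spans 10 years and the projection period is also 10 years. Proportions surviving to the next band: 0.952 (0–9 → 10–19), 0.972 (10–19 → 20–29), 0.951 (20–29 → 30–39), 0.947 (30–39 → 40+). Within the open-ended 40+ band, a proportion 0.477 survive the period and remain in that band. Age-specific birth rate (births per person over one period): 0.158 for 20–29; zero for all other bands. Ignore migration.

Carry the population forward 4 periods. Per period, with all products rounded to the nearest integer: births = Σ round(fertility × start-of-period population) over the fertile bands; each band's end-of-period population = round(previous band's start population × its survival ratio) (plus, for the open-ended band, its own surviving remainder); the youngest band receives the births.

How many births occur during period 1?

(Groups numbered youngest = 1 to oldest = 5.)
Period 1.
Births: 650 × 0.158 = 103
Group 2: 1190 × 0.952 = 1133
Group 3: 2040 × 0.972 = 1983
Group 4: 650 × 0.951 = 618
Group 5: 390 × 0.947 + 1340 × 0.477 = 369 + 639 = 1008
→ [103, 1133, 1983, 618, 1008]

103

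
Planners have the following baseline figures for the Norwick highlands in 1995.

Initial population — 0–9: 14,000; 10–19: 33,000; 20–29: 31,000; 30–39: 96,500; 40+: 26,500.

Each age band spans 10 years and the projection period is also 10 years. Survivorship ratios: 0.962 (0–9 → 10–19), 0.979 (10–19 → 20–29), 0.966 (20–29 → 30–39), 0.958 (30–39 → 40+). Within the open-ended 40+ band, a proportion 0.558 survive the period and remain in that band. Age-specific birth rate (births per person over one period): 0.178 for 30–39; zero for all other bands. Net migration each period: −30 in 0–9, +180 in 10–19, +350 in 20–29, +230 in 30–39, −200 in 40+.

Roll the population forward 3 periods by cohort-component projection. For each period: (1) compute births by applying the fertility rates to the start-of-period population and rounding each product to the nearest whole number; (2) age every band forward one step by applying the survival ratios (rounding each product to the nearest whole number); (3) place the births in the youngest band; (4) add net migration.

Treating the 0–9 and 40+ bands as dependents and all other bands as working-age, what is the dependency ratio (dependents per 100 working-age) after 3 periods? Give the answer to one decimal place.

240.3

Period 1.
Births: 96500 × 0.178 = 17177
10–19: 14000 × 0.962 = 13468
20–29: 33000 × 0.979 = 32307
30–39: 31000 × 0.966 = 29946
40+: 96500 × 0.958 + 26500 × 0.558 = 92447 + 14787 = 107234
Net migration: 0–9 − 30 → 17147; 10–19 + 180 → 13648; 20–29 + 350 → 32657; 30–39 + 230 → 30176; 40+ − 200 → 107034
End of period: [17147, 13648, 32657, 30176, 107034]
Period 2.
Births: 30176 × 0.178 = 5371
10–19: 17147 × 0.962 = 16495
20–29: 13648 × 0.979 = 13361
30–39: 32657 × 0.966 = 31547
40+: 30176 × 0.958 + 107034 × 0.558 = 28909 + 59725 = 88634
Net migration: 0–9 − 30 → 5341; 10–19 + 180 → 16675; 20–29 + 350 → 13711; 30–39 + 230 → 31777; 40+ − 200 → 88434
End of period: [5341, 16675, 13711, 31777, 88434]
Period 3.
Births: 31777 × 0.178 = 5656
10–19: 5341 × 0.962 = 5138
20–29: 16675 × 0.979 = 16325
30–39: 13711 × 0.966 = 13245
40+: 31777 × 0.958 + 88434 × 0.558 = 30442 + 49346 = 79788
Net migration: 0–9 − 30 → 5626; 10–19 + 180 → 5318; 20–29 + 350 → 16675; 30–39 + 230 → 13475; 40+ − 200 → 79588
End of period: [5626, 5318, 16675, 13475, 79588]
Dependents (band 0–9 + band 40+) = 5626 + 79588 = 85214; working-age = 35468; ratio = 85214/35468 × 100 = 240.3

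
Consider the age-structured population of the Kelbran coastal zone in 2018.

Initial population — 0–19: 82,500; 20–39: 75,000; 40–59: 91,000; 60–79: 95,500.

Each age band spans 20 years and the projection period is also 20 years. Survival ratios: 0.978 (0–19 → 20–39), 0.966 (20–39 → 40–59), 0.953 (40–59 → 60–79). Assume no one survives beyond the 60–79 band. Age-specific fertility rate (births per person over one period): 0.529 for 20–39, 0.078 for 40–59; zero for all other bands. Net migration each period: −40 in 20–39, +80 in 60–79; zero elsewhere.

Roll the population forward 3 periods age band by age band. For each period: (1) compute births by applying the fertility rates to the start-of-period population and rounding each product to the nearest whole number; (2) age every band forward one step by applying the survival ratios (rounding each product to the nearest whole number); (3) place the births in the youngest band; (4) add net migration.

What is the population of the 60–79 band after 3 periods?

(Bands numbered youngest = 1 to oldest = 4.)
After projecting period 1:
Births: 75000 × 0.529 = 39675  |  91000 × 0.078 = 7098 → total 46773
Band 2: 82500 × 0.978 = 80685
Band 3: 75000 × 0.966 = 72450
Band 4: 91000 × 0.953 = 86723
Net migration: Band 2 − 40 → 80645; Band 4 + 80 → 86803
Giving 46773 / 80645 / 72450 / 86803.
After projecting period 2:
Births: 80645 × 0.529 = 42661  |  72450 × 0.078 = 5651 → total 48312
Band 2: 46773 × 0.978 = 45744
Band 3: 80645 × 0.966 = 77903
Band 4: 72450 × 0.953 = 69045
Net migration: Band 2 − 40 → 45704; Band 4 + 80 → 69125
Giving 48312 / 45704 / 77903 / 69125.
After projecting period 3:
Births: 45704 × 0.529 = 24177  |  77903 × 0.078 = 6076 → total 30253
Band 2: 48312 × 0.978 = 47249
Band 3: 45704 × 0.966 = 44150
Band 4: 77903 × 0.953 = 74242
Net migration: Band 2 − 40 → 47209; Band 4 + 80 → 74322
Giving 30253 / 47209 / 44150 / 74322.

74322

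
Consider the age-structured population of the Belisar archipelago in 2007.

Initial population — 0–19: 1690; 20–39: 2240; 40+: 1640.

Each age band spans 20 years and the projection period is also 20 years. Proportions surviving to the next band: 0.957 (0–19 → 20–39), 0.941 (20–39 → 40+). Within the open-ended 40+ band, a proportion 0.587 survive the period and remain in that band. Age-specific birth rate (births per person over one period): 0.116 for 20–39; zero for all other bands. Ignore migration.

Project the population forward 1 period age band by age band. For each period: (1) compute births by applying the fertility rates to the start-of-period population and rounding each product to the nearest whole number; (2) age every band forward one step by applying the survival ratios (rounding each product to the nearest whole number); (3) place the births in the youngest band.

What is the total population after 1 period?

4948

Period 1:
Births: 2240 × 0.116 = 260
20–39: 1690 × 0.957 = 1617
40+: 2240 × 0.941 + 1640 × 0.587 = 2108 + 963 = 3071
Population now: 0–19=260, 20–39=1617, 40+=3071
Total after period 1: 260 + 1617 + 3071 = 4948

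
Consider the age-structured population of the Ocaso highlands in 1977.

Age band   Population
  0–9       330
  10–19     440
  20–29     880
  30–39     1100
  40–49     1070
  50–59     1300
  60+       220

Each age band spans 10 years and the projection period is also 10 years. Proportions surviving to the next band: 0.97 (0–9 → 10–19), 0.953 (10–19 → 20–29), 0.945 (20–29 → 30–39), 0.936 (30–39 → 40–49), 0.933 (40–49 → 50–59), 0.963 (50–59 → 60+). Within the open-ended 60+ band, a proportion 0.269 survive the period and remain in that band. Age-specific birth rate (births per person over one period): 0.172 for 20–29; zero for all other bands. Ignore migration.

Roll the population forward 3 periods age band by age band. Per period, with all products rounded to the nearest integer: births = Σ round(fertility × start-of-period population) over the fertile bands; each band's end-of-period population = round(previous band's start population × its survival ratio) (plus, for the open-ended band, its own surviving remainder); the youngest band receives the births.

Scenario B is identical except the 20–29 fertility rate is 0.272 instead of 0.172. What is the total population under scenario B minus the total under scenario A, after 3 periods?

(Bands numbered youngest = 1 to oldest = 7.)
Period 1.
Births: 880 × 0.172 = 151
Band 2: 330 × 0.97 = 320
Band 3: 440 × 0.953 = 419
Band 4: 880 × 0.945 = 832
Band 5: 1100 × 0.936 = 1030
Band 6: 1070 × 0.933 = 998
Band 7: 1300 × 0.963 + 220 × 0.269 = 1252 + 59 = 1311
→ [151, 320, 419, 832, 1030, 998, 1311]
Period 2.
Births: 419 × 0.172 = 72
Band 2: 151 × 0.97 = 146
Band 3: 320 × 0.953 = 305
Band 4: 419 × 0.945 = 396
Band 5: 832 × 0.936 = 779
Band 6: 1030 × 0.933 = 961
Band 7: 998 × 0.963 + 1311 × 0.269 = 961 + 353 = 1314
→ [72, 146, 305, 396, 779, 961, 1314]
Period 3.
Births: 305 × 0.172 = 52
Band 2: 72 × 0.97 = 70
Band 3: 146 × 0.953 = 139
Band 4: 305 × 0.945 = 288
Band 5: 396 × 0.936 = 371
Band 6: 779 × 0.933 = 727
Band 7: 961 × 0.963 + 1314 × 0.269 = 925 + 353 = 1278
→ [52, 70, 139, 288, 371, 727, 1278]
Scenario A total after 3 periods: 2925
Scenario B projection —
Period 1.
Births: 880 × 0.272 = 239
Band 2: 330 × 0.97 = 320
Band 3: 440 × 0.953 = 419
Band 4: 880 × 0.945 = 832
Band 5: 1100 × 0.936 = 1030
Band 6: 1070 × 0.933 = 998
Band 7: 1300 × 0.963 + 220 × 0.269 = 1252 + 59 = 1311
→ [239, 320, 419, 832, 1030, 998, 1311]
Period 2.
Births: 419 × 0.272 = 114
Band 2: 239 × 0.97 = 232
Band 3: 320 × 0.953 = 305
Band 4: 419 × 0.945 = 396
Band 5: 832 × 0.936 = 779
Band 6: 1030 × 0.933 = 961
Band 7: 998 × 0.963 + 1311 × 0.269 = 961 + 353 = 1314
→ [114, 232, 305, 396, 779, 961, 1314]
Period 3.
Births: 305 × 0.272 = 83
Band 2: 114 × 0.97 = 111
Band 3: 232 × 0.953 = 221
Band 4: 305 × 0.945 = 288
Band 5: 396 × 0.936 = 371
Band 6: 779 × 0.933 = 727
Band 7: 961 × 0.963 + 1314 × 0.269 = 925 + 353 = 1278
→ [83, 111, 221, 288, 371, 727, 1278]
Scenario B total after 3 periods: 3079
Difference B − A = 3079 − 2925 = 154

154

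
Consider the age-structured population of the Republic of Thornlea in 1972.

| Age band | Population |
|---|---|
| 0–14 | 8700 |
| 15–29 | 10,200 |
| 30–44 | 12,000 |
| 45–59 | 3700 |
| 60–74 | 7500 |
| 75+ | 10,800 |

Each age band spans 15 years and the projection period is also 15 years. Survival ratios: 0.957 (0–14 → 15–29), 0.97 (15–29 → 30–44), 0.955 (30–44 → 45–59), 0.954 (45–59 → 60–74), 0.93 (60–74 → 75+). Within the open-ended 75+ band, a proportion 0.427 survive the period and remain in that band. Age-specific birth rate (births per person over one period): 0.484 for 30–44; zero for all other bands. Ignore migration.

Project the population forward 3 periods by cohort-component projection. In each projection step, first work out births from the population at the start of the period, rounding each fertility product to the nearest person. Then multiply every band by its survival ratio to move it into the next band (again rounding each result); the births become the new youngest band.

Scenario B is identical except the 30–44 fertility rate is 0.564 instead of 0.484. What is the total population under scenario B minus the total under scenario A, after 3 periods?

2295

[period 1]
Births: 12000 × 0.484 = 5808
15–29: 8700 × 0.957 = 8326
30–44: 10200 × 0.97 = 9894
45–59: 12000 × 0.955 = 11460
60–74: 3700 × 0.954 = 3530
75+: 7500 × 0.93 + 10800 × 0.427 = 6975 + 4612 = 11587
→ [5808, 8326, 9894, 11460, 3530, 11587]
[period 2]
Births: 9894 × 0.484 = 4789
15–29: 5808 × 0.957 = 5558
30–44: 8326 × 0.97 = 8076
45–59: 9894 × 0.955 = 9449
60–74: 11460 × 0.954 = 10933
75+: 3530 × 0.93 + 11587 × 0.427 = 3283 + 4948 = 8231
→ [4789, 5558, 8076, 9449, 10933, 8231]
[period 3]
Births: 8076 × 0.484 = 3909
15–29: 4789 × 0.957 = 4583
30–44: 5558 × 0.97 = 5391
45–59: 8076 × 0.955 = 7713
60–74: 9449 × 0.954 = 9014
75+: 10933 × 0.93 + 8231 × 0.427 = 10168 + 3515 = 13683
→ [3909, 4583, 5391, 7713, 9014, 13683]
Scenario A total after 3 periods: 44293
Scenario B projection —
[period 1]
Births: 12000 × 0.564 = 6768
15–29: 8700 × 0.957 = 8326
30–44: 10200 × 0.97 = 9894
45–59: 12000 × 0.955 = 11460
60–74: 3700 × 0.954 = 3530
75+: 7500 × 0.93 + 10800 × 0.427 = 6975 + 4612 = 11587
→ [6768, 8326, 9894, 11460, 3530, 11587]
[period 2]
Births: 9894 × 0.564 = 5580
15–29: 6768 × 0.957 = 6477
30–44: 8326 × 0.97 = 8076
45–59: 9894 × 0.955 = 9449
60–74: 11460 × 0.954 = 10933
75+: 3530 × 0.93 + 11587 × 0.427 = 3283 + 4948 = 8231
→ [5580, 6477, 8076, 9449, 10933, 8231]
[period 3]
Births: 8076 × 0.564 = 4555
15–29: 5580 × 0.957 = 5340
30–44: 6477 × 0.97 = 6283
45–59: 8076 × 0.955 = 7713
60–74: 9449 × 0.954 = 9014
75+: 10933 × 0.93 + 8231 × 0.427 = 10168 + 3515 = 13683
→ [4555, 5340, 6283, 7713, 9014, 13683]
Scenario B total after 3 periods: 46588
Difference B − A = 46588 − 44293 = 2295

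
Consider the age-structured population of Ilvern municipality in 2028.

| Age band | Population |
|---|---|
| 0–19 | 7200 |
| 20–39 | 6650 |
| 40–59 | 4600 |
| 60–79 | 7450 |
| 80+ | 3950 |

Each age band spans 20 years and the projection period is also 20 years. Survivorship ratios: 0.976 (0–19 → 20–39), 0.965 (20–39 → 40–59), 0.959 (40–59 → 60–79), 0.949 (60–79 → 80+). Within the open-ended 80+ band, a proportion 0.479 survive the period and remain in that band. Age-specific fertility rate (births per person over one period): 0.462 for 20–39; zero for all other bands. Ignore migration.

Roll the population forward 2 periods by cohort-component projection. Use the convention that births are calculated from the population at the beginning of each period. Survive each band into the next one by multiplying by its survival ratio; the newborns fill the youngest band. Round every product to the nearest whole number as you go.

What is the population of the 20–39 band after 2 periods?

(Groups numbered youngest = 1 to oldest = 5.)
After projecting period 1:
Births: 6650 * 0.462 = 3072
Group 2: 7200 * 0.976 = 7027
Group 3: 6650 * 0.965 = 6417
Group 4: 4600 * 0.959 = 4411
Group 5: 7450 * 0.949 + 3950 * 0.479 = 7070 + 1892 = 8962
→ [3072, 7027, 6417, 4411, 8962]
After projecting period 2:
Births: 7027 * 0.462 = 3246
Group 2: 3072 * 0.976 = 2998
Group 3: 7027 * 0.965 = 6781
Group 4: 6417 * 0.959 = 6154
Group 5: 4411 * 0.949 + 8962 * 0.479 = 4186 + 4293 = 8479
→ [3246, 2998, 6781, 6154, 8479]

2998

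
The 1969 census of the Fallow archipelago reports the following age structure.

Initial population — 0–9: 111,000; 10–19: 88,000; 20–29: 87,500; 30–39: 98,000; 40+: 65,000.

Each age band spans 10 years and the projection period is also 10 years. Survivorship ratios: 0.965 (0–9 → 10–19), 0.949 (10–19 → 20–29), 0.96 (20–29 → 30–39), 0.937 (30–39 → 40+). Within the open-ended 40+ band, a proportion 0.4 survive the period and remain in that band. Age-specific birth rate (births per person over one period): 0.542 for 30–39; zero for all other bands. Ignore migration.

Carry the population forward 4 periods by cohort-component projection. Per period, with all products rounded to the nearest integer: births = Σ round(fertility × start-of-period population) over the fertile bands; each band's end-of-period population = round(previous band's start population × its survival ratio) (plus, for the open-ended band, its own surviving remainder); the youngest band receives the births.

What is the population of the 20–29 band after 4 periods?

41694

After projecting period 1:
Births: 98000 * 0.542 = 53116
10–19: 111000 * 0.965 = 107115
20–29: 88000 * 0.949 = 83512
30–39: 87500 * 0.96 = 84000
40+: 98000 * 0.937 + 65000 * 0.4 = 91826 + 26000 = 117826
Giving 53116 / 107115 / 83512 / 84000 / 117826.
After projecting period 2:
Births: 84000 * 0.542 = 45528
10–19: 53116 * 0.965 = 51257
20–29: 107115 * 0.949 = 101652
30–39: 83512 * 0.96 = 80172
40+: 84000 * 0.937 + 117826 * 0.4 = 78708 + 47130 = 125838
Giving 45528 / 51257 / 101652 / 80172 / 125838.
After projecting period 3:
Births: 80172 * 0.542 = 43453
10–19: 45528 * 0.965 = 43935
20–29: 51257 * 0.949 = 48643
30–39: 101652 * 0.96 = 97586
40+: 80172 * 0.937 + 125838 * 0.4 = 75121 + 50335 = 125456
Giving 43453 / 43935 / 48643 / 97586 / 125456.
After projecting period 4:
Births: 97586 * 0.542 = 52892
10–19: 43453 * 0.965 = 41932
20–29: 43935 * 0.949 = 41694
30–39: 48643 * 0.96 = 46697
40+: 97586 * 0.937 + 125456 * 0.4 = 91438 + 50182 = 141620
Giving 52892 / 41932 / 41694 / 46697 / 141620.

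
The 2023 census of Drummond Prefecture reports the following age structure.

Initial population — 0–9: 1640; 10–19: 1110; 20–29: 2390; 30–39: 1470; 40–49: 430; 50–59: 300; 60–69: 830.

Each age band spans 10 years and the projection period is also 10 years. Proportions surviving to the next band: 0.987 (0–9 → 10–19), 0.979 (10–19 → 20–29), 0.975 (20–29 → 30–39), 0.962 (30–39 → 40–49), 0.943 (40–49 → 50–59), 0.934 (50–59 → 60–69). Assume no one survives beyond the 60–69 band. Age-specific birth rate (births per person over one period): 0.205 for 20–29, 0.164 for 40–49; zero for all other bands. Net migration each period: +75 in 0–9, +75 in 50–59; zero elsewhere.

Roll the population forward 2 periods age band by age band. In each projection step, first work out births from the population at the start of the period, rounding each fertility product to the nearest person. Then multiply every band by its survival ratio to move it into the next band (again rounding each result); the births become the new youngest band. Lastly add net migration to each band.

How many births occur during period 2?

455

(Bands numbered youngest = 1 to oldest = 7.)
[period 1]
Births: 2390 × 0.205 = 490  |  430 × 0.164 = 71 → 561
Band 2: 1640 × 0.987 = 1619
Band 3: 1110 × 0.979 = 1087
Band 4: 2390 × 0.975 = 2330
Band 5: 1470 × 0.962 = 1414
Band 6: 430 × 0.943 = 405
Band 7: 300 × 0.934 = 280
Net migration: Band 1 + 75 → 636; Band 6 + 75 → 480
Giving 636 / 1619 / 1087 / 2330 / 1414 / 480 / 280.
[period 2]
Births: 1087 × 0.205 = 223  |  1414 × 0.164 = 232 → 455
Band 2: 636 × 0.987 = 628
Band 3: 1619 × 0.979 = 1585
Band 4: 1087 × 0.975 = 1060
Band 5: 2330 × 0.962 = 2241
Band 6: 1414 × 0.943 = 1333
Band 7: 480 × 0.934 = 448
Net migration: Band 1 + 75 → 530; Band 6 + 75 → 1408
Giving 530 / 628 / 1585 / 1060 / 2241 / 1408 / 448.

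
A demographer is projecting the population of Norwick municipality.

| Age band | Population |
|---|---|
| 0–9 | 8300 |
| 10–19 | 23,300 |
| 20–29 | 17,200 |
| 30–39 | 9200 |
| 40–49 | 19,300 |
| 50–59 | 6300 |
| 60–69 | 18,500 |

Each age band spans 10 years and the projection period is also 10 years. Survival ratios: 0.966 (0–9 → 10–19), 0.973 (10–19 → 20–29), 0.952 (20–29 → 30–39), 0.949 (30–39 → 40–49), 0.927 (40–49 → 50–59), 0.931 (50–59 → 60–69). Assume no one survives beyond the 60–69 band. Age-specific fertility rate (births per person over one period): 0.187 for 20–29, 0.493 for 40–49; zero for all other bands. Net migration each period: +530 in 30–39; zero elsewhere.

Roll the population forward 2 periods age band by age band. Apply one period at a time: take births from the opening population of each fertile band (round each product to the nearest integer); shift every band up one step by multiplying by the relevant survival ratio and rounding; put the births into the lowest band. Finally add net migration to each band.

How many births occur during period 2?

8543

After projecting period 1:
Births: 17200 × 0.187 = 3216 ; 19300 × 0.493 = 9515 — total 12731
10–19: 8300 × 0.966 = 8018
20–29: 23300 × 0.973 = 22671
30–39: 17200 × 0.952 = 16374
40–49: 9200 × 0.949 = 8731
50–59: 19300 × 0.927 = 17891
60–69: 6300 × 0.931 = 5865
Net migration: 30–39 + 530 → 16904
Population now: 0–9=12731, 10–19=8018, 20–29=22671, 30–39=16904, 40–49=8731, 50–59=17891, 60–69=5865
After projecting period 2:
Births: 22671 × 0.187 = 4239 ; 8731 × 0.493 = 4304 — total 8543
10–19: 12731 × 0.966 = 12298
20–29: 8018 × 0.973 = 7802
30–39: 22671 × 0.952 = 21583
40–49: 16904 × 0.949 = 16042
50–59: 8731 × 0.927 = 8094
60–69: 17891 × 0.931 = 16657
Net migration: 30–39 + 530 → 22113
Population now: 0–9=8543, 10–19=12298, 20–29=7802, 30–39=22113, 40–49=16042, 50–59=8094, 60–69=16657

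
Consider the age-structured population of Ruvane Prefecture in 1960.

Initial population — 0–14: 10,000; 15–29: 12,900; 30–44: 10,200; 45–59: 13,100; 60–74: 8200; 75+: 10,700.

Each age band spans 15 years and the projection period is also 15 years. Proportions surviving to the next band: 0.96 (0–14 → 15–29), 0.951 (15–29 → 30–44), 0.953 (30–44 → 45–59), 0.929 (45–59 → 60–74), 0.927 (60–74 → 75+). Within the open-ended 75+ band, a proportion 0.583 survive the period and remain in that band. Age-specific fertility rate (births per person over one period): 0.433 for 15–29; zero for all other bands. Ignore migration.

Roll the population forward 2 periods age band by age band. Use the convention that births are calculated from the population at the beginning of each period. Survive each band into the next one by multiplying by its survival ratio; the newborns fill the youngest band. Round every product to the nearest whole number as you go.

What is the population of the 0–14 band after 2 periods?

4157

Let group 1 be 0–14 through group 6 = 75+.
Period 1:
Births: 12900 * 0.433 = 5586
Group 2: 10000 * 0.96 = 9600
Group 3: 12900 * 0.951 = 12268
Group 4: 10200 * 0.953 = 9721
Group 5: 13100 * 0.929 = 12170
Group 6: 8200 * 0.927 + 10700 * 0.583 = 7601 + 6238 = 13839
Giving 5586 / 9600 / 12268 / 9721 / 12170 / 13839.
Period 2:
Births: 9600 * 0.433 = 4157
Group 2: 5586 * 0.96 = 5363
Group 3: 9600 * 0.951 = 9130
Group 4: 12268 * 0.953 = 11691
Group 5: 9721 * 0.929 = 9031
Group 6: 12170 * 0.927 + 13839 * 0.583 = 11282 + 8068 = 19350
Giving 4157 / 5363 / 9130 / 11691 / 9031 / 19350.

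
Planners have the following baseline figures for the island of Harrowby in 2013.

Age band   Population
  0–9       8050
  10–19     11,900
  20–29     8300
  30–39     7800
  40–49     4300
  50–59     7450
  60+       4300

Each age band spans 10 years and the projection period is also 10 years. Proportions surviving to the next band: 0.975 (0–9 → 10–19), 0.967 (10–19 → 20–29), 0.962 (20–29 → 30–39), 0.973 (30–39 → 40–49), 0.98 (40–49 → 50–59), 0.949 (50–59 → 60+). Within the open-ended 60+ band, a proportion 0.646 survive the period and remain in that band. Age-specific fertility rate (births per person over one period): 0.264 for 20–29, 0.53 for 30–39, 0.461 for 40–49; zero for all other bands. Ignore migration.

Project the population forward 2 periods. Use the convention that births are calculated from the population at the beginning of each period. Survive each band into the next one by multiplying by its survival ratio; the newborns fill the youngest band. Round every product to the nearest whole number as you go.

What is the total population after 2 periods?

After projecting period 1:
Births: 8300 × 0.264 = 2191, 7800 × 0.53 = 4134, 4300 × 0.461 = 1982 ⇒ total 8307
10–19: 8050 × 0.975 = 7849
20–29: 11900 × 0.967 = 11507
30–39: 8300 × 0.962 = 7985
40–49: 7800 × 0.973 = 7589
50–59: 4300 × 0.98 = 4214
60+: 7450 × 0.949 + 4300 × 0.646 = 7070 + 2778 = 9848
Population now: 0–9=8307, 10–19=7849, 20–29=11507, 30–39=7985, 40–49=7589, 50–59=4214, 60+=9848
After projecting period 2:
Births: 11507 × 0.264 = 3038, 7985 × 0.53 = 4232, 7589 × 0.461 = 3499 ⇒ total 10769
10–19: 8307 × 0.975 = 8099
20–29: 7849 × 0.967 = 7590
30–39: 11507 × 0.962 = 11070
40–49: 7985 × 0.973 = 7769
50–59: 7589 × 0.98 = 7437
60+: 4214 × 0.949 + 9848 × 0.646 = 3999 + 6362 = 10361
Population now: 0–9=10769, 10–19=8099, 20–29=7590, 30–39=11070, 40–49=7769, 50–59=7437, 60+=10361
Total after period 2: 10769 + 8099 + 7590 + 11070 + 7769 + 7437 + 10361 = 63095

63095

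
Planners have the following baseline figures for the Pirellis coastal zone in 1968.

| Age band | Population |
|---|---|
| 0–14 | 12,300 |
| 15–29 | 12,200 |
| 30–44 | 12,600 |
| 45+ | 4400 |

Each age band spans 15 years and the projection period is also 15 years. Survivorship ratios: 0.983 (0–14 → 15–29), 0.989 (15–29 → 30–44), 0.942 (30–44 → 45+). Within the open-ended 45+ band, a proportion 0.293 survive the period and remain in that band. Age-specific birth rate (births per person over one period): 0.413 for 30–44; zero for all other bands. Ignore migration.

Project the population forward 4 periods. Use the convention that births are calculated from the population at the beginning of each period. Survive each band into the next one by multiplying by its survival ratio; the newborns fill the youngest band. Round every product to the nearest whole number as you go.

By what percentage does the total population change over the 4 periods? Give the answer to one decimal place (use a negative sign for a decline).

[period 1]
Births: 12600 × 0.413 = 5204
15–29: 12300 × 0.983 = 12091
30–44: 12200 × 0.989 = 12066
45+: 12600 × 0.942 + 4400 × 0.293 = 11869 + 1289 = 13158
Population now: 0–14=5204, 15–29=12091, 30–44=12066, 45+=13158
[period 2]
Births: 12066 × 0.413 = 4983
15–29: 5204 × 0.983 = 5116
30–44: 12091 × 0.989 = 11958
45+: 12066 × 0.942 + 13158 × 0.293 = 11366 + 3855 = 15221
Population now: 0–14=4983, 15–29=5116, 30–44=11958, 45+=15221
[period 3]
Births: 11958 × 0.413 = 4939
15–29: 4983 × 0.983 = 4898
30–44: 5116 × 0.989 = 5060
45+: 11958 × 0.942 + 15221 × 0.293 = 11264 + 4460 = 15724
Population now: 0–14=4939, 15–29=4898, 30–44=5060, 45+=15724
[period 4]
Births: 5060 × 0.413 = 2090
15–29: 4939 × 0.983 = 4855
30–44: 4898 × 0.989 = 4844
45+: 5060 × 0.942 + 15724 × 0.293 = 4767 + 4607 = 9374
Population now: 0–14=2090, 15–29=4855, 30–44=4844, 45+=9374
Total: 41500 → 21163; change = -20337; percentage change = -49.0%

-49.0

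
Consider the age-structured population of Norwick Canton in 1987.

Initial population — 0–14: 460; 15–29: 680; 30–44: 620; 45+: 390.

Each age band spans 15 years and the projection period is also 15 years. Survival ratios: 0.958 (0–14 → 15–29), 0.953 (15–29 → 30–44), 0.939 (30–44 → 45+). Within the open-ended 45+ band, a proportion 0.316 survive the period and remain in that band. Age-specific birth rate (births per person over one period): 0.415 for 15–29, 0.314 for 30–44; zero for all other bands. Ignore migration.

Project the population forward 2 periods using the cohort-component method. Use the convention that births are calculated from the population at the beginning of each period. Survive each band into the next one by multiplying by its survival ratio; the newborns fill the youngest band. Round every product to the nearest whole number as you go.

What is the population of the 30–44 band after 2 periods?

— Period 1 —
Births: 680 × 0.415 = 282 ; 620 × 0.314 = 195 — total 477
15–29: 460 × 0.958 = 441
30–44: 680 × 0.953 = 648
45+: 620 × 0.939 + 390 × 0.316 = 582 + 123 = 705
→ [477, 441, 648, 705]
— Period 2 —
Births: 441 × 0.415 = 183 ; 648 × 0.314 = 203 — total 386
15–29: 477 × 0.958 = 457
30–44: 441 × 0.953 = 420
45+: 648 × 0.939 + 705 × 0.316 = 608 + 223 = 831
→ [386, 457, 420, 831]

420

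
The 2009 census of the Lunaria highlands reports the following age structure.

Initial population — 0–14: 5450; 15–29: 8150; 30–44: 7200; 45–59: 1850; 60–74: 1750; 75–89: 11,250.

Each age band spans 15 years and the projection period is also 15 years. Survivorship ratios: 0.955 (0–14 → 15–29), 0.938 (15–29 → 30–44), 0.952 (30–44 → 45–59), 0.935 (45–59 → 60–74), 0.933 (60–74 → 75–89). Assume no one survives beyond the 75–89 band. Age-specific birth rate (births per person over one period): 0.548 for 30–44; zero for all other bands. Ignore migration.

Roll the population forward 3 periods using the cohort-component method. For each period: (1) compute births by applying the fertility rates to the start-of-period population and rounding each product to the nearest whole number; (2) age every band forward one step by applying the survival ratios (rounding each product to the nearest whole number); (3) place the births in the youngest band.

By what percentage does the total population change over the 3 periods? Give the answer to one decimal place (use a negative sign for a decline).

Period 1.
Births: 7200 × 0.548 = 3946
15–29: 5450 × 0.955 = 5205
30–44: 8150 × 0.938 = 7645
45–59: 7200 × 0.952 = 6854
60–74: 1850 × 0.935 = 1730
75–89: 1750 × 0.933 = 1633
End of period: [3946, 5205, 7645, 6854, 1730, 1633]
Period 2.
Births: 7645 × 0.548 = 4189
15–29: 3946 × 0.955 = 3768
30–44: 5205 × 0.938 = 4882
45–59: 7645 × 0.952 = 7278
60–74: 6854 × 0.935 = 6408
75–89: 1730 × 0.933 = 1614
End of period: [4189, 3768, 4882, 7278, 6408, 1614]
Period 3.
Births: 4882 × 0.548 = 2675
15–29: 4189 × 0.955 = 4000
30–44: 3768 × 0.938 = 3534
45–59: 4882 × 0.952 = 4648
60–74: 7278 × 0.935 = 6805
75–89: 6408 × 0.933 = 5979
End of period: [2675, 4000, 3534, 4648, 6805, 5979]
Total: 35650 → 27641; change = -8009; percentage change = -22.5%

-22.5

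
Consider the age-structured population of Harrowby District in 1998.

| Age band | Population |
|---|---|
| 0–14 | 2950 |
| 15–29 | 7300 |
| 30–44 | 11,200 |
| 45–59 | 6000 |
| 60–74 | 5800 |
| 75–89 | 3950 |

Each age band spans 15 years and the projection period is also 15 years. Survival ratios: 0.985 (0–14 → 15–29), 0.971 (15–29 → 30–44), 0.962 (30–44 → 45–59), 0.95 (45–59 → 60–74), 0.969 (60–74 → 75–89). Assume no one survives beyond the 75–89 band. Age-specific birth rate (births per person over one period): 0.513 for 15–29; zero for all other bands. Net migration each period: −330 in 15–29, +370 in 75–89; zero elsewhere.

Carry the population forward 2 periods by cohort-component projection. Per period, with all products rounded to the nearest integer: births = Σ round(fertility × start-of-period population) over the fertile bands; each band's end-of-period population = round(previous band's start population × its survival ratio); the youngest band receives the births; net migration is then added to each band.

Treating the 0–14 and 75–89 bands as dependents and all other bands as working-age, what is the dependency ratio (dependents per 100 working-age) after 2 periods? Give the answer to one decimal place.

Numbering the groups 1..6 from youngest to oldest:
Period 1:
Births: 7300 * 0.513 = 3745
Group 2: 2950 * 0.985 = 2906
Group 3: 7300 * 0.971 = 7088
Group 4: 11200 * 0.962 = 10774
Group 5: 6000 * 0.95 = 5700
Group 6: 5800 * 0.969 = 5620
Net migration: Group 2 − 330 → 2576; Group 6 + 370 → 5990
Giving 3745 / 2576 / 7088 / 10774 / 5700 / 5990.
Period 2:
Births: 2576 * 0.513 = 1321
Group 2: 3745 * 0.985 = 3689
Group 3: 2576 * 0.971 = 2501
Group 4: 7088 * 0.962 = 6819
Group 5: 10774 * 0.95 = 10235
Group 6: 5700 * 0.969 = 5523
Net migration: Group 2 − 330 → 3359; Group 6 + 370 → 5893
Giving 1321 / 3359 / 2501 / 6819 / 10235 / 5893.
Dependents (band 0–14 + band 75–89) = 1321 + 5893 = 7214; working-age = 22914; ratio = 7214/22914 × 100 = 31.5

31.5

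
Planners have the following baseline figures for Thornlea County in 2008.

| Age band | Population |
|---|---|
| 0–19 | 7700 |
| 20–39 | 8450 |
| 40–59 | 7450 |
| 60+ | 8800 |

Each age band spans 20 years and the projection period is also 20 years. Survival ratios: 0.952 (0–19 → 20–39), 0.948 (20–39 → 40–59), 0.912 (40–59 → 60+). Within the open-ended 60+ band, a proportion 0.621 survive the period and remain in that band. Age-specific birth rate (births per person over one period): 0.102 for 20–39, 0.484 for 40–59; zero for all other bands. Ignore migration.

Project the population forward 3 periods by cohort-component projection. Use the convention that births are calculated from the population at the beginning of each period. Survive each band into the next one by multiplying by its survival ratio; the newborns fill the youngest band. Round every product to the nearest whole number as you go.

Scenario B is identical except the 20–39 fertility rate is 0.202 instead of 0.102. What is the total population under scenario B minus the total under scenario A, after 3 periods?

[period 1]
Births: 8450 * 0.102 = 862 ; 7450 * 0.484 = 3606 ⇒ total 4468
20–39: 7700 * 0.952 = 7330
40–59: 8450 * 0.948 = 8011
60+: 7450 * 0.912 + 8800 * 0.621 = 6794 + 5465 = 12259
→ [4468, 7330, 8011, 12259]
[period 2]
Births: 7330 * 0.102 = 748 ; 8011 * 0.484 = 3877 ⇒ total 4625
20–39: 4468 * 0.952 = 4254
40–59: 7330 * 0.948 = 6949
60+: 8011 * 0.912 + 12259 * 0.621 = 7306 + 7613 = 14919
→ [4625, 4254, 6949, 14919]
[period 3]
Births: 4254 * 0.102 = 434 ; 6949 * 0.484 = 3363 ⇒ total 3797
20–39: 4625 * 0.952 = 4403
40–59: 4254 * 0.948 = 4033
60+: 6949 * 0.912 + 14919 * 0.621 = 6337 + 9265 = 15602
→ [3797, 4403, 4033, 15602]
Scenario A total after 3 periods: 27835
Scenario B projection —
[period 1]
Births: 8450 * 0.202 = 1707 ; 7450 * 0.484 = 3606 ⇒ total 5313
20–39: 7700 * 0.952 = 7330
40–59: 8450 * 0.948 = 8011
60+: 7450 * 0.912 + 8800 * 0.621 = 6794 + 5465 = 12259
→ [5313, 7330, 8011, 12259]
[period 2]
Births: 7330 * 0.202 = 1481 ; 8011 * 0.484 = 3877 ⇒ total 5358
20–39: 5313 * 0.952 = 5058
40–59: 7330 * 0.948 = 6949
60+: 8011 * 0.912 + 12259 * 0.621 = 7306 + 7613 = 14919
→ [5358, 5058, 6949, 14919]
[period 3]
Births: 5058 * 0.202 = 1022 ; 6949 * 0.484 = 3363 ⇒ total 4385
20–39: 5358 * 0.952 = 5101
40–59: 5058 * 0.948 = 4795
60+: 6949 * 0.912 + 14919 * 0.621 = 6337 + 9265 = 15602
→ [4385, 5101, 4795, 15602]
Scenario B total after 3 periods: 29883
Difference B − A = 29883 − 27835 = 2048

2048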